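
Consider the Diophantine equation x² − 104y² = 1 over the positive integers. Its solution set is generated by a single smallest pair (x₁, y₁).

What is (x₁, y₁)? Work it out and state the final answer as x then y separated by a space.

51 5

d=104: √d = [10; 5,20] (ℓ=2, even), read p_1/q_1
i=0: a=10 ⇒ p=10, q=1
i=1: a=5 ⇒ p=51, q=5
→ (51, 5).  Check: 51²=2601, 104·5²=2600, difference 1.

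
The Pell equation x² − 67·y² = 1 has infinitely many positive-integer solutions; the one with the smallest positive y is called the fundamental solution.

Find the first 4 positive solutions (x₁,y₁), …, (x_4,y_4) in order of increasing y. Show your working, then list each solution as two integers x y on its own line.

[8; 5,2,1,1,7,1,1,2,5,16] for √67; ℓ=10 ⇒ convergent index 9
step 0: (8, 1)  from 8·(1,0) + (0,1)
…
step 2: (90, 11)  from 2·(41,5) + (8,1)
step 3: (131, 16)  from 1·(90,11) + (41,5)
step 4: (221, 27)  from 1·(131,16) + (90,11)
step 5: (1678, 205)  from 7·(221,27) + (131,16)
step 6: (1899, 232)  from 1·(1678,205) + (221,27)
…
step 8: (9053, 1106)  from 2·(3577,437) + (1899,232)
step 9: (48842, 5967)  from 5·(9053,1106) + (3577,437)
→ (48842, 5967).  Check: 48842²=2385540964, 67·5967²=2385540963, difference 1.
(x_2, y_2) = (48842·48842 + 67·5967·5967, 48842·5967 + 5967·48842) = (4771081927, 582880428)
(x_3, y_3) = (48842·4771081927 + 67·5967·582880428, 48842·582880428 + 5967·4771081927) = (466058366908226, 56938091722785)
(x_4, y_4) = (48842·466058366908226 + 67·5967·56938091722785, 48842·56938091722785 + 5967·466058366908226) = (45526445508292066657, 5561940551265649512)

48842 5967
4771081927 582880428
466058366908226 56938091722785
45526445508292066657 5561940551265649512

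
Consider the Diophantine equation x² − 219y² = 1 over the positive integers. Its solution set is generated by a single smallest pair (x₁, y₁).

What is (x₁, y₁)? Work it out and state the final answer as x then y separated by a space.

d=219: √d = [14; 1,3,1,28] (ℓ=4, even), read p_3/q_3
step 0: (14, 1)  from 14·(1,0) + (0,1)
step 1: (15, 1)  from 1·(14,1) + (1,0)
step 2: (59, 4)  from 3·(15,1) + (14,1)
step 3: (74, 5)  from 1·(59,4) + (15,1)
(x₁, y₁) = (74, 5);  74² − 219·5² = 1 ✓

74 5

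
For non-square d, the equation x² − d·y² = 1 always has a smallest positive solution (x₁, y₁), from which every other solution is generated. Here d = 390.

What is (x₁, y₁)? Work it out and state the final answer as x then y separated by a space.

[19; 1,2,1,38] for √390; ℓ=4 ⇒ convergent index 3
k=0  a_k=19  p_k/q_k = 19/1
…
k=2  a_k=2  p_k/q_k = 59/3
k=3  a_k=1  p_k/q_k = 79/4
(x₁, y₁) = (79, 4);  79² − 390·4² = 1 ✓

79 4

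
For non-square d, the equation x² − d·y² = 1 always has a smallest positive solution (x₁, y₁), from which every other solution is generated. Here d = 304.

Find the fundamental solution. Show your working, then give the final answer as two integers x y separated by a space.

57799 3315

[17; 2,3,2,1,1,1,1,1,2,3,2,34] for √304; ℓ=12 ⇒ convergent index 11
a_0=17:  p_0=17·1+0=17,  q_0=17·0+1=1
a_1=2:  p_1=2·17+1=35,  q_1=2·1+0=2
…
a_3=2:  p_3=2·122+35=279,  q_3=2·7+2=16
…
a_5=1:  p_5=1·401+279=680,  q_5=1·23+16=39
a_6=1:  p_6=1·680+401=1081,  q_6=1·39+23=62
…
a_8=1:  p_8=1·1761+1081=2842,  q_8=1·101+62=163
a_9=2:  p_9=2·2842+1761=7445,  q_9=2·163+101=427
a_10=3:  p_10=3·7445+2842=25177,  q_10=3·427+163=1444
a_11=2:  p_11=2·25177+7445=57799,  q_11=2·1444+427=3315
(x₁, y₁) = (57799, 3315);  57799² − 304·3315² = 1 ✓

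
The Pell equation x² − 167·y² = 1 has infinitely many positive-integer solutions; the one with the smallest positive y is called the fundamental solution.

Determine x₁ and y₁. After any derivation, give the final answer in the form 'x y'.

168 13

√167 → a₀=12, period (1,11,1,24); ℓ=4 even so k=3
i=0: a=12 ⇒ p=12, q=1
…
i=2: a=11 ⇒ p=155, q=12
i=3: a=1 ⇒ p=168, q=13
(x₁, y₁) = (168, 13);  168² − 167·13² = 1 ✓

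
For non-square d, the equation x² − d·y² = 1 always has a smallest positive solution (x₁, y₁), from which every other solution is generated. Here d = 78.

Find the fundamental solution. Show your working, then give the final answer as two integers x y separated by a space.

53 6

√78 → a₀=8, period (1,4,1,16); ℓ=4 even so k=3
i=0: a=8 ⇒ p=8, q=1
i=1: a=1 ⇒ p=9, q=1
i=2: a=4 ⇒ p=44, q=5
i=3: a=1 ⇒ p=53, q=6
fundamental: x₁=53, y₁=6  (since 2809 − 78·36 = 1)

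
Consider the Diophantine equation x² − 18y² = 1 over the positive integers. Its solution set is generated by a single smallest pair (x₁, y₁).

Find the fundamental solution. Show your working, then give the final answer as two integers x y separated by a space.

17 4

[4; 4,8] for √18; ℓ=2 ⇒ convergent index 1
a_0=4:  p_0=4·1+0=4,  q_0=4·0+1=1
a_1=4:  p_1=4·4+1=17,  q_1=4·1+0=4
fundamental: x₁=17, y₁=4  (since 289 − 18·16 = 1)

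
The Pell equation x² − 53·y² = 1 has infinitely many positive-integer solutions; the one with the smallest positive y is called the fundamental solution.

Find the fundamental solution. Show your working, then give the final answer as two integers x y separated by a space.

66249 9100

√53 = [7; 3,1,1,3,14, …], period ℓ=5 (odd) → k=9
step 0: (7, 1)  from 7·(1,0) + (0,1)
…
step 8: (18557, 2549)  from 1·(10578,1453) + (7979,1096)
step 9: (66249, 9100)  from 3·(18557,2549) + (10578,1453)
fundamental: x₁=66249, y₁=9100  (since 4388930001 − 53·82810000 = 1)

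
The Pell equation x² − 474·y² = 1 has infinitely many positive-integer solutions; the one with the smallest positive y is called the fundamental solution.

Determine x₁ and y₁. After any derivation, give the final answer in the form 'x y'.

193549 8890

√474 = [21; 1,3,2,1,1,…,3,1,42, …], period ℓ=14 (even) → k=13
a_0=21:  p_0=21·1+0=21,  q_0=21·0+1=1
a_1=1:  p_1=1·21+1=22,  q_1=1·1+0=1
a_2=3:  p_2=3·22+21=87,  q_2=3·1+1=4
…
a_5=1:  p_5=1·283+196=479,  q_5=1·13+9=22
a_6=1:  p_6=1·479+283=762,  q_6=1·22+13=35
a_7=6:  p_7=6·762+479=5051,  q_7=6·35+22=232
a_8=1:  p_8=1·5051+762=5813,  q_8=1·232+35=267
a_9=1:  p_9=1·5813+5051=10864,  q_9=1·267+232=499
a_10=1:  p_10=1·10864+5813=16677,  q_10=1·499+267=766
a_11=2:  p_11=2·16677+10864=44218,  q_11=2·766+499=2031
a_12=3:  p_12=3·44218+16677=149331,  q_12=3·2031+766=6859
a_13=1:  p_13=1·149331+44218=193549,  q_13=1·6859+2031=8890
(x₁, y₁) = (193549, 8890);  193549² − 474·8890² = 1 ✓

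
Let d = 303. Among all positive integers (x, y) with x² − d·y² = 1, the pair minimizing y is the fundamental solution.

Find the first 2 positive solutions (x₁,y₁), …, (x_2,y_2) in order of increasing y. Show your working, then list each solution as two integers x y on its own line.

[17; 2,2,5,2,2,34] for √303; ℓ=6 ⇒ convergent index 5
k=0  a_k=17  p_k/q_k = 17/1
…
k=4  a_k=2  p_k/q_k = 1027/59
k=5  a_k=2  p_k/q_k = 2524/145
fundamental: x₁=2524, y₁=145  (since 6370576 − 303·21025 = 1)
k=2:  x_2 = 2524·2524+303·145·145 = 12741151,  y_2 = 2524·145+145·2524 = 731960

2524 145
12741151 731960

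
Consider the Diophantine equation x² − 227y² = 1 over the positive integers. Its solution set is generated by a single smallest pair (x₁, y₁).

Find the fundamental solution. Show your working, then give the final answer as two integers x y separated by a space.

226 15

[15; 15,30] for √227; ℓ=2 ⇒ convergent index 1
step 0: (15, 1)  from 15·(1,0) + (0,1)
step 1: (226, 15)  from 15·(15,1) + (1,0)
fundamental: x₁=226, y₁=15  (since 51076 − 227·225 = 1)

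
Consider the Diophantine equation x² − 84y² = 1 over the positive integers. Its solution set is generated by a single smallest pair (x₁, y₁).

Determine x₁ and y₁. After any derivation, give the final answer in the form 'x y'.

55 6

d=84: √d = [9; 6,18] (ℓ=2, even), read p_1/q_1
i=0: a=9 ⇒ p=9, q=1
i=1: a=6 ⇒ p=55, q=6
→ (55, 6).  Check: 55²=3025, 84·6²=3024, difference 1.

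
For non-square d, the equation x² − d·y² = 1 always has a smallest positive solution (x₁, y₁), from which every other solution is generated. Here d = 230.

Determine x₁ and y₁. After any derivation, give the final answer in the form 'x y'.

[15; 6,30] for √230; ℓ=2 ⇒ convergent index 1
k=0  a_k=15  p_k/q_k = 15/1
k=1  a_k=6  p_k/q_k = 91/6
fundamental: x₁=91, y₁=6  (since 8281 − 230·36 = 1)

91 6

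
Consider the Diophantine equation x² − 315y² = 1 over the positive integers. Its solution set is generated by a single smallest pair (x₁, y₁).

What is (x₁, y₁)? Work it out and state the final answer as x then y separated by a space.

71 4

d=315: √d = [17; 1,2,1,34] (ℓ=4, even), read p_3/q_3
i=0: a=17 ⇒ p=17, q=1
i=1: a=1 ⇒ p=18, q=1
i=2: a=2 ⇒ p=53, q=3
i=3: a=1 ⇒ p=71, q=4
(x₁, y₁) = (71, 4);  71² − 315·4² = 1 ✓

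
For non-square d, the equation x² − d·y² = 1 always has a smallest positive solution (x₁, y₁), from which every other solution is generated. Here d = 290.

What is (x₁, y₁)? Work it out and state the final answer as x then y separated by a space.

√290 → a₀=17, period (34); ℓ=1 odd so k=1
step 0: (17, 1)  from 17·(1,0) + (0,1)
step 1: (579, 34)  from 34·(17,1) + (1,0)
(x₁, y₁) = (579, 34);  579² − 290·34² = 1 ✓

579 34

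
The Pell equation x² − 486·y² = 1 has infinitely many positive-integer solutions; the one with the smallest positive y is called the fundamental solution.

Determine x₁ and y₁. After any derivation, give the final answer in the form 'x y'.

485 22

√486 = [22; 22,44, …], period ℓ=2 (even) → k=1
a_0=22:  p_0=22·1+0=22,  q_0=22·0+1=1
a_1=22:  p_1=22·22+1=485,  q_1=22·1+0=22
fundamental: x₁=485, y₁=22  (since 235225 − 486·484 = 1)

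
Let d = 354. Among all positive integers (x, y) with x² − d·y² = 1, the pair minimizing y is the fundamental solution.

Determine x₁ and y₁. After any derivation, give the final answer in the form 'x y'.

258065 13716

√354 → a₀=18, period (1,4,2,2,18,2,2,4,1,36); ℓ=10 even so k=9
a_0=18:  p_0=18·1+0=18,  q_0=18·0+1=1
a_1=1:  p_1=1·18+1=19,  q_1=1·1+0=1
a_2=4:  p_2=4·19+18=94,  q_2=4·1+1=5
…
a_5=18:  p_5=18·508+207=9351,  q_5=18·27+11=497
a_6=2:  p_6=2·9351+508=19210,  q_6=2·497+27=1021
a_7=2:  p_7=2·19210+9351=47771,  q_7=2·1021+497=2539
a_8=4:  p_8=4·47771+19210=210294,  q_8=4·2539+1021=11177
a_9=1:  p_9=1·210294+47771=258065,  q_9=1·11177+2539=13716
(x₁, y₁) = (258065, 13716);  258065² − 354·13716² = 1 ✓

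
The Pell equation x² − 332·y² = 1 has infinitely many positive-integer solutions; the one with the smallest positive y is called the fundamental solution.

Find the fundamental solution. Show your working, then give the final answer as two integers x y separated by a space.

d=332: √d = [18; 4,1,1,8,1,1,4,36] (ℓ=8, even), read p_7/q_7
a_0=18:  p_0=18·1+0=18,  q_0=18·0+1=1
a_1=4:  p_1=4·18+1=73,  q_1=4·1+0=4
…
a_3=1:  p_3=1·91+73=164,  q_3=1·5+4=9
a_4=8:  p_4=8·164+91=1403,  q_4=8·9+5=77
a_5=1:  p_5=1·1403+164=1567,  q_5=1·77+9=86
a_6=1:  p_6=1·1567+1403=2970,  q_6=1·86+77=163
a_7=4:  p_7=4·2970+1567=13447,  q_7=4·163+86=738
fundamental: x₁=13447, y₁=738  (since 180821809 − 332·544644 = 1)

13447 738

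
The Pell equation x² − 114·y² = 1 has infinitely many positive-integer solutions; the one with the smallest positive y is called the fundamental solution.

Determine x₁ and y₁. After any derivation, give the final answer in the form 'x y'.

1025 96

[10; 1,2,10,2,1,20] for √114; ℓ=6 ⇒ convergent index 5
a_0=10:  p_0=10·1+0=10,  q_0=10·0+1=1
…
a_2=2:  p_2=2·11+10=32,  q_2=2·1+1=3
…
a_4=2:  p_4=2·331+32=694,  q_4=2·31+3=65
a_5=1:  p_5=1·694+331=1025,  q_5=1·65+31=96
(x₁, y₁) = (1025, 96);  1025² − 114·96² = 1 ✓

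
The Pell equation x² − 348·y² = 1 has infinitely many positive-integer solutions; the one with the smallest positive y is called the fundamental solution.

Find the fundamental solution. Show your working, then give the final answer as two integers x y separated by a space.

√348 → a₀=18, period (1,1,1,8,1,1,1,36); ℓ=8 even so k=7
k=0  a_k=18  p_k/q_k = 18/1
k=1  a_k=1  p_k/q_k = 19/1
…
k=5  a_k=1  p_k/q_k = 541/29
k=6  a_k=1  p_k/q_k = 1026/55
k=7  a_k=1  p_k/q_k = 1567/84
fundamental: x₁=1567, y₁=84  (since 2455489 − 348·7056 = 1)

1567 84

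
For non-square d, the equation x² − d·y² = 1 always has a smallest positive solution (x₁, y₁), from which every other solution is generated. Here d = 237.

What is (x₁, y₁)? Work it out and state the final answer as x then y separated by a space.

228151 14820

√237 → a₀=15, period (2,1,1,7,10,7,1,1,2,30); ℓ=10 even so k=9
a_0=15:  p_0=15·1+0=15,  q_0=15·0+1=1
a_1=2:  p_1=2·15+1=31,  q_1=2·1+0=2
a_2=1:  p_2=1·31+15=46,  q_2=1·2+1=3
a_3=1:  p_3=1·46+31=77,  q_3=1·3+2=5
…
a_5=10:  p_5=10·585+77=5927,  q_5=10·38+5=385
a_6=7:  p_6=7·5927+585=42074,  q_6=7·385+38=2733
a_7=1:  p_7=1·42074+5927=48001,  q_7=1·2733+385=3118
a_8=1:  p_8=1·48001+42074=90075,  q_8=1·3118+2733=5851
a_9=2:  p_9=2·90075+48001=228151,  q_9=2·5851+3118=14820
fundamental: x₁=228151, y₁=14820  (since 52052878801 − 237·219632400 = 1)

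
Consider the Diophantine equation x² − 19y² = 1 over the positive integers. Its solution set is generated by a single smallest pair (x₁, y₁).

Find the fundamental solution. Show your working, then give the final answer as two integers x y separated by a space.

170 39

[4; 2,1,3,1,2,8] for √19; ℓ=6 ⇒ convergent index 5
k=0  a_k=4  p_k/q_k = 4/1
k=1  a_k=2  p_k/q_k = 9/2
k=2  a_k=1  p_k/q_k = 13/3
…
k=4  a_k=1  p_k/q_k = 61/14
k=5  a_k=2  p_k/q_k = 170/39
→ (170, 39).  Check: 170²=28900, 19·39²=28899, difference 1.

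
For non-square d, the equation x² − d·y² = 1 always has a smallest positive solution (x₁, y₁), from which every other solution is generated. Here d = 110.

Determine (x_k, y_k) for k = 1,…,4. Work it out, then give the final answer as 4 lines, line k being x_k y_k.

21 2
881 84
36981 3526
1552321 148008

√110 → a₀=10, period (2,20); ℓ=2 even so k=1
step 0: (10, 1)  from 10·(1,0) + (0,1)
step 1: (21, 2)  from 2·(10,1) + (1,0)
(x₁, y₁) = (21, 2);  21² − 110·2² = 1 ✓
k=2:  x_2 = 21·21+110·2·2 = 881,  y_2 = 21·2+2·21 = 84
k=3:  x_3 = 21·881+110·2·84 = 36981,  y_3 = 21·84+2·881 = 3526
k=4:  x_4 = 21·36981+110·2·3526 = 1552321,  y_4 = 21·3526+2·36981 = 148008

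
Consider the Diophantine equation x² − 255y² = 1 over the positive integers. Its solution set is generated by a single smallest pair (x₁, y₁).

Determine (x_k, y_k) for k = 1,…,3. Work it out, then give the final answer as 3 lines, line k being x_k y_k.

d=255: √d = [15; 1,30] (ℓ=2, even), read p_1/q_1
step 0: (15, 1)  from 15·(1,0) + (0,1)
step 1: (16, 1)  from 1·(15,1) + (1,0)
(x₁, y₁) = (16, 1);  16² − 255·1² = 1 ✓
(x_2, y_2) = (16·16 + 255·1·1, 16·1 + 1·16) = (511, 32)
(x_3, y_3) = (16·511 + 255·1·32, 16·32 + 1·511) = (16336, 1023)

16 1
511 32
16336 1023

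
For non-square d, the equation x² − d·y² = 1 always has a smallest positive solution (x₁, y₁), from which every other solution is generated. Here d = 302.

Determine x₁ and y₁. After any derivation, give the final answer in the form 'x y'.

4276623 246092

[17; 2,1,1,1,4,…,1,2,34] for √302; ℓ=16 ⇒ convergent index 15
step 0: (17, 1)  from 17·(1,0) + (0,1)
step 1: (35, 2)  from 2·(17,1) + (1,0)
step 2: (52, 3)  from 1·(35,2) + (17,1)
step 3: (87, 5)  from 1·(52,3) + (35,2)
step 4: (139, 8)  from 1·(87,5) + (52,3)
step 5: (643, 37)  from 4·(139,8) + (87,5)
step 6: (1425, 82)  from 2·(643,37) + (139,8)
…
step 8: (34513, 1986)  from 16·(2068,119) + (1425,82)
step 9: (36581, 2105)  from 1·(34513,1986) + (2068,119)
step 10: (107675, 6196)  from 2·(36581,2105) + (34513,1986)
step 11: (467281, 26889)  from 4·(107675,6196) + (36581,2105)
step 12: (574956, 33085)  from 1·(467281,26889) + (107675,6196)
step 13: (1042237, 59974)  from 1·(574956,33085) + (467281,26889)
step 14: (1617193, 93059)  from 1·(1042237,59974) + (574956,33085)
step 15: (4276623, 246092)  from 2·(1617193,93059) + (1042237,59974)
→ (4276623, 246092).  Check: 4276623²=18289504284129, 302·246092²=18289504284128, difference 1.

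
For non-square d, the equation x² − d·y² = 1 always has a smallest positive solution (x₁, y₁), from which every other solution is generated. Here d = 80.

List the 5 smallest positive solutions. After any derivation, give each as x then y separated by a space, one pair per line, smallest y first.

9 1
161 18
2889 323
51841 5796
930249 104005

[8; 1,16] for √80; ℓ=2 ⇒ convergent index 1
step 0: (8, 1)  from 8·(1,0) + (0,1)
step 1: (9, 1)  from 1·(8,1) + (1,0)
fundamental: x₁=9, y₁=1  (since 81 − 80·1 = 1)
k=2:  x_2 = 9·9+80·1·1 = 161,  y_2 = 9·1+1·9 = 18
k=3:  x_3 = 9·161+80·1·18 = 2889,  y_3 = 9·18+1·161 = 323
k=4:  x_4 = 9·2889+80·1·323 = 51841,  y_4 = 9·323+1·2889 = 5796
k=5:  x_5 = 9·51841+80·1·5796 = 930249,  y_5 = 9·5796+1·51841 = 104005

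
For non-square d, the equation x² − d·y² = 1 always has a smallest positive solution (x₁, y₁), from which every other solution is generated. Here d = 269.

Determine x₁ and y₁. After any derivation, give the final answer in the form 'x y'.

d=269: √d = [16; 2,2,32] (ℓ=3, odd), read p_5/q_5
k=0  a_k=16  p_k/q_k = 16/1
k=1  a_k=2  p_k/q_k = 33/2
k=2  a_k=2  p_k/q_k = 82/5
k=3  a_k=32  p_k/q_k = 2657/162
k=4  a_k=2  p_k/q_k = 5396/329
k=5  a_k=2  p_k/q_k = 13449/820
→ (13449, 820).  Check: 13449²=180875601, 269·820²=180875600, difference 1.

13449 820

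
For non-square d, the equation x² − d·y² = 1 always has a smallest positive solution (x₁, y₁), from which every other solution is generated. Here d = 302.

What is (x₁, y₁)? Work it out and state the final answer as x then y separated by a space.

√302 = [17; 2,1,1,1,4,…,1,2,34, …], period ℓ=16 (even) → k=15
step 0: (17, 1)  from 17·(1,0) + (0,1)
…
step 2: (52, 3)  from 1·(35,2) + (17,1)
…
step 7: (2068, 119)  from 1·(1425,82) + (643,37)
step 8: (34513, 1986)  from 16·(2068,119) + (1425,82)
step 9: (36581, 2105)  from 1·(34513,1986) + (2068,119)
step 10: (107675, 6196)  from 2·(36581,2105) + (34513,1986)
step 11: (467281, 26889)  from 4·(107675,6196) + (36581,2105)
step 12: (574956, 33085)  from 1·(467281,26889) + (107675,6196)
step 13: (1042237, 59974)  from 1·(574956,33085) + (467281,26889)
step 14: (1617193, 93059)  from 1·(1042237,59974) + (574956,33085)
step 15: (4276623, 246092)  from 2·(1617193,93059) + (1042237,59974)
→ (4276623, 246092).  Check: 4276623²=18289504284129, 302·246092²=18289504284128, difference 1.

4276623 246092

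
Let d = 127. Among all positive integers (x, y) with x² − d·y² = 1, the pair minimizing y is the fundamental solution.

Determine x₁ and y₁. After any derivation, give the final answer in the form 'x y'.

4730624 419775

√127 = [11; 3,1,2,2,7,11,7,2,2,1,3,22, …], period ℓ=12 (even) → k=11
k=0  a_k=11  p_k/q_k = 11/1
k=1  a_k=3  p_k/q_k = 34/3
…
k=3  a_k=2  p_k/q_k = 124/11
k=4  a_k=2  p_k/q_k = 293/26
…
k=7  a_k=7  p_k/q_k = 171701/15236
…
k=9  a_k=2  p_k/q_k = 906941/80478
k=10  a_k=1  p_k/q_k = 1274561/113099
k=11  a_k=3  p_k/q_k = 4730624/419775
→ (4730624, 419775).  Check: 4730624²=22378803429376, 127·419775²=22378803429375, difference 1.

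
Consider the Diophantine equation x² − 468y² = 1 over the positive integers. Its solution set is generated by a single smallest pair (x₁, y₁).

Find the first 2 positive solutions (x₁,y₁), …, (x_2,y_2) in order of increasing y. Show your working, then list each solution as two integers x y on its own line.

√468 → a₀=21, period (1,1,1,2,1,1,1,42); ℓ=8 even so k=7
a_0=21:  p_0=21·1+0=21,  q_0=21·0+1=1
…
a_2=1:  p_2=1·22+21=43,  q_2=1·1+1=2
a_3=1:  p_3=1·43+22=65,  q_3=1·2+1=3
…
a_5=1:  p_5=1·173+65=238,  q_5=1·8+3=11
a_6=1:  p_6=1·238+173=411,  q_6=1·11+8=19
a_7=1:  p_7=1·411+238=649,  q_7=1·19+11=30
→ (649, 30).  Check: 649²=421201, 468·30²=421200, difference 1.
(649+30√468)^2 = 842401 + 38940√468

649 30
842401 38940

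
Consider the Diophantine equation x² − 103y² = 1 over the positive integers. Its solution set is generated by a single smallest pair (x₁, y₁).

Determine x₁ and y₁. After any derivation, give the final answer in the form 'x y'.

227528 22419

√103 = [10; 6,1,2,1,1,9,1,1,2,1,6,20, …], period ℓ=12 (even) → k=11
k=0  a_k=10  p_k/q_k = 10/1
k=1  a_k=6  p_k/q_k = 61/6
k=2  a_k=1  p_k/q_k = 71/7
…
k=4  a_k=1  p_k/q_k = 274/27
k=5  a_k=1  p_k/q_k = 477/47
…
k=7  a_k=1  p_k/q_k = 5044/497
k=8  a_k=1  p_k/q_k = 9611/947
k=9  a_k=2  p_k/q_k = 24266/2391
k=10  a_k=1  p_k/q_k = 33877/3338
k=11  a_k=6  p_k/q_k = 227528/22419
(x₁, y₁) = (227528, 22419);  227528² − 103·22419² = 1 ✓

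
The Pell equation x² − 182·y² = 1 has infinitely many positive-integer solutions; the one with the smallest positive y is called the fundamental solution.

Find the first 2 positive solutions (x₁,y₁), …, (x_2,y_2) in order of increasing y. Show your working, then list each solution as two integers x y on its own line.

d=182: √d = [13; 2,26] (ℓ=2, even), read p_1/q_1
step 0: (13, 1)  from 13·(1,0) + (0,1)
step 1: (27, 2)  from 2·(13,1) + (1,0)
(x₁, y₁) = (27, 2);  27² − 182·2² = 1 ✓
(x_2, y_2) = (27·27 + 182·2·2, 27·2 + 2·27) = (1457, 108)

27 2
1457 108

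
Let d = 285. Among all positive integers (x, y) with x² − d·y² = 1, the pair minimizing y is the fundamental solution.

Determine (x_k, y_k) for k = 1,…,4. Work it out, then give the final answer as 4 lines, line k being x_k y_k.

d=285: √d = [16; 1,7,2,7,1,32] (ℓ=6, even), read p_5/q_5
i=0: a=16 ⇒ p=16, q=1
…
i=3: a=2 ⇒ p=287, q=17
i=4: a=7 ⇒ p=2144, q=127
i=5: a=1 ⇒ p=2431, q=144
(x₁, y₁) = (2431, 144);  2431² − 285·144² = 1 ✓
(x_2, y_2) = (2431·2431 + 285·144·144, 2431·144 + 144·2431) = (11819521, 700128)
(x_3, y_3) = (2431·11819521 + 285·144·700128, 2431·700128 + 144·11819521) = (57466508671, 3404022192)
(x_4, y_4) = (2431·57466508671 + 285·144·3404022192, 2431·3404022192 + 144·57466508671) = (279402153338881, 16550355197376)

2431 144
11819521 700128
57466508671 3404022192
279402153338881 16550355197376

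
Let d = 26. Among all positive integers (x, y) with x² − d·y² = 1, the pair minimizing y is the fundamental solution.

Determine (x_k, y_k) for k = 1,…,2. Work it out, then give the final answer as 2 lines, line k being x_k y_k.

51 10
5201 1020

[5; 10] for √26; ℓ=1 ⇒ convergent index 1
step 0: (5, 1)  from 5·(1,0) + (0,1)
step 1: (51, 10)  from 10·(5,1) + (1,0)
(x₁, y₁) = (51, 10);  51² − 26·10² = 1 ✓
(x_2, y_2) = (51·51 + 26·10·10, 51·10 + 10·51) = (5201, 1020)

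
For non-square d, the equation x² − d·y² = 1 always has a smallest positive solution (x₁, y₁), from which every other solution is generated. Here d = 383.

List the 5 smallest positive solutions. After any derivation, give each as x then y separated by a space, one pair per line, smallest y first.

18768 959
704475647 35997024
26443197867024 1351184291905
992571874432137217 50718053544949056
37257177852241504710288 1903752856512023474111

d=383: √d = [19; 1,1,3,19,3,1,1,38] (ℓ=8, even), read p_7/q_7
i=0: a=19 ⇒ p=19, q=1
…
i=2: a=1 ⇒ p=39, q=2
i=3: a=3 ⇒ p=137, q=7
i=4: a=19 ⇒ p=2642, q=135
…
i=6: a=1 ⇒ p=10705, q=547
i=7: a=1 ⇒ p=18768, q=959
fundamental: x₁=18768, y₁=959  (since 352237824 − 383·919681 = 1)
(x_2, y_2) = (18768·18768 + 383·959·959, 18768·959 + 959·18768) = (704475647, 35997024)
(x_3, y_3) = (18768·704475647 + 383·959·35997024, 18768·35997024 + 959·704475647) = (26443197867024, 1351184291905)
(x_4, y_4) = (18768·26443197867024 + 383·959·1351184291905, 18768·1351184291905 + 959·26443197867024) = (992571874432137217, 50718053544949056)
(x_5, y_5) = (18768·992571874432137217 + 383·959·50718053544949056, 18768·50718053544949056 + 959·992571874432137217) = (37257177852241504710288, 1903752856512023474111)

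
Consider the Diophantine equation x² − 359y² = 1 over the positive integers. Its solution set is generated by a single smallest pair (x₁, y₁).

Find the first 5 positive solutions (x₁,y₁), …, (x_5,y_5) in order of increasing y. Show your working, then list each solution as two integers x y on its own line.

√359 → a₀=18, period (1,17,1,36); ℓ=4 even so k=3
i=0: a=18 ⇒ p=18, q=1
i=1: a=1 ⇒ p=19, q=1
i=2: a=17 ⇒ p=341, q=18
i=3: a=1 ⇒ p=360, q=19
→ (360, 19).  Check: 360²=129600, 359·19²=129599, difference 1.
(x_2, y_2) = (360·360 + 359·19·19, 360·19 + 19·360) = (259199, 13680)
(x_3, y_3) = (360·259199 + 359·19·13680, 360·13680 + 19·259199) = (186622920, 9849581)
(x_4, y_4) = (360·186622920 + 359·19·9849581, 360·9849581 + 19·186622920) = (134368243201, 7091684640)
(x_5, y_5) = (360·134368243201 + 359·19·7091684640, 360·7091684640 + 19·134368243201) = (96744948481800, 5106003091219)

360 19
259199 13680
186622920 9849581
134368243201 7091684640
96744948481800 5106003091219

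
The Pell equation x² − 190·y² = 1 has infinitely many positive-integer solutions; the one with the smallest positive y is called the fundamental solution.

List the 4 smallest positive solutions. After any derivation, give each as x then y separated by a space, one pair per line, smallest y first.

52021 3774
5412368881 392654508
563113683064981 40852560317562
58587473808034384321 4250382080167131096

√190 → a₀=13, period (1,3,1,1,1,…,3,1,26); ℓ=14 even so k=13
step 0: (13, 1)  from 13·(1,0) + (0,1)
…
step 5: (193, 14)  from 1·(124,9) + (69,5)
…
step 8: (2936, 213)  from 2·(1213,88) + (510,37)
…
step 10: (7085, 514)  from 1·(4149,301) + (2936,213)
…
step 12: (40787, 2959)  from 3·(11234,815) + (7085,514)
step 13: (52021, 3774)  from 1·(40787,2959) + (11234,815)
fundamental: x₁=52021, y₁=3774  (since 2706184441 − 190·14243076 = 1)
(x_2, y_2) = (52021·52021 + 190·3774·3774, 52021·3774 + 3774·52021) = (5412368881, 392654508)
(x_3, y_3) = (52021·5412368881 + 190·3774·392654508, 52021·392654508 + 3774·5412368881) = (563113683064981, 40852560317562)
(x_4, y_4) = (52021·563113683064981 + 190·3774·40852560317562, 52021·40852560317562 + 3774·563113683064981) = (58587473808034384321, 4250382080167131096)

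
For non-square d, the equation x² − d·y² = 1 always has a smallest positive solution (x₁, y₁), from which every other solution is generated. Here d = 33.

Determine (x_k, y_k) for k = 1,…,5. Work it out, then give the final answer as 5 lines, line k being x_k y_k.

d=33: √d = [5; 1,2,1,10] (ℓ=4, even), read p_3/q_3
step 0: (5, 1)  from 5·(1,0) + (0,1)
step 1: (6, 1)  from 1·(5,1) + (1,0)
step 2: (17, 3)  from 2·(6,1) + (5,1)
step 3: (23, 4)  from 1·(17,3) + (6,1)
fundamental: x₁=23, y₁=4  (since 529 − 33·16 = 1)
n=2: (23,4)∘(23,4) = (23·23+33·4·4, 23·4+4·23) = (1057,184)
n=3: (1057,184)∘(23,4) = (23·1057+33·4·184, 23·184+4·1057) = (48599,8460)
n=4: (48599,8460)∘(23,4) = (23·48599+33·4·8460, 23·8460+4·48599) = (2234497,388976)
n=5: (2234497,388976)∘(23,4) = (23·2234497+33·4·388976, 23·388976+4·2234497) = (102738263,17884436)

23 4
1057 184
48599 8460
2234497 388976
102738263 17884436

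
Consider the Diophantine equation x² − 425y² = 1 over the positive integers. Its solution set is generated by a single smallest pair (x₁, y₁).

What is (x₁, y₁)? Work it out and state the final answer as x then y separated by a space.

143649 6968

d=425: √d = [20; 1,1,1,1,1,1,40] (ℓ=7, odd), read p_13/q_13
i=0: a=20 ⇒ p=20, q=1
i=1: a=1 ⇒ p=21, q=1
i=2: a=1 ⇒ p=41, q=2
i=3: a=1 ⇒ p=62, q=3
…
i=7: a=40 ⇒ p=10885, q=528
i=8: a=1 ⇒ p=11153, q=541
i=9: a=1 ⇒ p=22038, q=1069
…
i=11: a=1 ⇒ p=55229, q=2679
i=12: a=1 ⇒ p=88420, q=4289
i=13: a=1 ⇒ p=143649, q=6968
fundamental: x₁=143649, y₁=6968  (since 20635035201 − 425·48553024 = 1)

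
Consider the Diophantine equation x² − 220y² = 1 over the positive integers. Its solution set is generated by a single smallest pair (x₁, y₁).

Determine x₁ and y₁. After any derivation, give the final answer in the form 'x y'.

89 6

[14; 1,4,1,28] for √220; ℓ=4 ⇒ convergent index 3
step 0: (14, 1)  from 14·(1,0) + (0,1)
…
step 2: (74, 5)  from 4·(15,1) + (14,1)
step 3: (89, 6)  from 1·(74,5) + (15,1)
(x₁, y₁) = (89, 6);  89² − 220·6² = 1 ✓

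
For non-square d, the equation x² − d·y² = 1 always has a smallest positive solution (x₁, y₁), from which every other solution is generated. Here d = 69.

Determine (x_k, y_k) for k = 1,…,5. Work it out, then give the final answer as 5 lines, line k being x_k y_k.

d=69: √d = [8; 3,3,1,4,1,3,3,16] (ℓ=8, even), read p_7/q_7
i=0: a=8 ⇒ p=8, q=1
i=1: a=3 ⇒ p=25, q=3
…
i=3: a=1 ⇒ p=108, q=13
…
i=5: a=1 ⇒ p=623, q=75
i=6: a=3 ⇒ p=2384, q=287
i=7: a=3 ⇒ p=7775, q=936
→ (7775, 936).  Check: 7775²=60450625, 69·936²=60450624, difference 1.
k=2:  x_2 = 7775·7775+69·936·936 = 120901249,  y_2 = 7775·936+936·7775 = 14554800
k=3:  x_3 = 7775·120901249+69·936·14554800 = 1880014414175,  y_3 = 7775·14554800+936·120901249 = 226327139064
k=4:  x_4 = 7775·1880014414175+69·936·226327139064 = 29234224019520001,  y_4 = 7775·226327139064+936·1880014414175 = 3519386997890400
k=5:  x_5 = 7775·29234224019520001+69·936·3519386997890400 = 454592181623521601375,  y_5 = 7775·3519386997890400+936·29234224019520001 = 54726467590868580936

7775 936
120901249 14554800
1880014414175 226327139064
29234224019520001 3519386997890400
454592181623521601375 54726467590868580936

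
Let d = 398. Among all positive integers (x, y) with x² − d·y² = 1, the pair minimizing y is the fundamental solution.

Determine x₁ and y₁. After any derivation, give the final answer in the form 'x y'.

√398 = [19; 1,18,1,38, …], period ℓ=4 (even) → k=3
i=0: a=19 ⇒ p=19, q=1
i=1: a=1 ⇒ p=20, q=1
i=2: a=18 ⇒ p=379, q=19
i=3: a=1 ⇒ p=399, q=20
→ (399, 20).  Check: 399²=159201, 398·20²=159200, difference 1.

399 20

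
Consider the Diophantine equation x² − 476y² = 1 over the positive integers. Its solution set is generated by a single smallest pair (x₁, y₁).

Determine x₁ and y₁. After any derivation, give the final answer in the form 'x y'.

28799 1320

√476 = [21; 1,4,2,10,2,4,1,42, …], period ℓ=8 (even) → k=7
k=0  a_k=21  p_k/q_k = 21/1
k=1  a_k=1  p_k/q_k = 22/1
k=2  a_k=4  p_k/q_k = 109/5
k=3  a_k=2  p_k/q_k = 240/11
…
k=5  a_k=2  p_k/q_k = 5258/241
k=6  a_k=4  p_k/q_k = 23541/1079
k=7  a_k=1  p_k/q_k = 28799/1320
(x₁, y₁) = (28799, 1320);  28799² − 476·1320² = 1 ✓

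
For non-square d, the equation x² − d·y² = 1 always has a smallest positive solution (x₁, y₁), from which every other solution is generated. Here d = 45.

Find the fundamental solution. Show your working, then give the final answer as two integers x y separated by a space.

√45 → a₀=6, period (1,2,2,2,1,12); ℓ=6 even so k=5
i=0: a=6 ⇒ p=6, q=1
i=1: a=1 ⇒ p=7, q=1
i=2: a=2 ⇒ p=20, q=3
i=3: a=2 ⇒ p=47, q=7
i=4: a=2 ⇒ p=114, q=17
i=5: a=1 ⇒ p=161, q=24
→ (161, 24).  Check: 161²=25921, 45·24²=25920, difference 1.

161 24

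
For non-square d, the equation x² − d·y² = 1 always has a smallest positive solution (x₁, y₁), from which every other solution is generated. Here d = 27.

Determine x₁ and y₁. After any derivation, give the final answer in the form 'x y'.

26 5

√27 → a₀=5, period (5,10); ℓ=2 even so k=1
a_0=5:  p_0=5·1+0=5,  q_0=5·0+1=1
a_1=5:  p_1=5·5+1=26,  q_1=5·1+0=5
→ (26, 5).  Check: 26²=676, 27·5²=675, difference 1.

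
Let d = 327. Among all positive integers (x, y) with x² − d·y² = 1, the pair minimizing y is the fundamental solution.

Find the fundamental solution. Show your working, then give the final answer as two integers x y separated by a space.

217 12

[18; 12,36] for √327; ℓ=2 ⇒ convergent index 1
step 0: (18, 1)  from 18·(1,0) + (0,1)
step 1: (217, 12)  from 12·(18,1) + (1,0)
fundamental: x₁=217, y₁=12  (since 47089 − 327·144 = 1)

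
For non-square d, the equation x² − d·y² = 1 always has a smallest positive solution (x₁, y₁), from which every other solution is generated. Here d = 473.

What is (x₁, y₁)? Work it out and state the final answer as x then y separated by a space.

87 4

√473 → a₀=21, period (1,2,1,42); ℓ=4 even so k=3
a_0=21:  p_0=21·1+0=21,  q_0=21·0+1=1
a_1=1:  p_1=1·21+1=22,  q_1=1·1+0=1
a_2=2:  p_2=2·22+21=65,  q_2=2·1+1=3
a_3=1:  p_3=1·65+22=87,  q_3=1·3+1=4
fundamental: x₁=87, y₁=4  (since 7569 − 473·16 = 1)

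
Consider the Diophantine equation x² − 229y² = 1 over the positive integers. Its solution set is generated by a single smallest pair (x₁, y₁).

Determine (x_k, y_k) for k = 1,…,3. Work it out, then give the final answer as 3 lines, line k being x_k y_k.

5848201 386460
68402909872801 4520191516920
800067931842043513801 52869977098885735380

√229 → a₀=15, period (7,1,1,7,30); ℓ=5 odd so k=9
a_0=15:  p_0=15·1+0=15,  q_0=15·0+1=1
a_1=7:  p_1=7·15+1=106,  q_1=7·1+0=7
…
a_4=7:  p_4=7·227+121=1710,  q_4=7·15+8=113
…
a_7=1:  p_7=1·362399+51527=413926,  q_7=1·23948+3405=27353
a_8=1:  p_8=1·413926+362399=776325,  q_8=1·27353+23948=51301
a_9=7:  p_9=7·776325+413926=5848201,  q_9=7·51301+27353=386460
fundamental: x₁=5848201, y₁=386460  (since 34201454936401 − 229·149351331600 = 1)
n=2: (5848201,386460)∘(5848201,386460) = (5848201·5848201+229·386460·386460, 5848201·386460+386460·5848201) = (68402909872801,4520191516920)
n=3: (68402909872801,4520191516920)∘(5848201,386460) = (5848201·68402909872801+229·386460·4520191516920, 5848201·4520191516920+386460·68402909872801) = (800067931842043513801,52869977098885735380)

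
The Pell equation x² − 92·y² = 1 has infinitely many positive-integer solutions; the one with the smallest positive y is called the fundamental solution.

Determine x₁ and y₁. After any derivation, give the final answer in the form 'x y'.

1151 120

√92 = [9; 1,1,2,4,2,1,1,18, …], period ℓ=8 (even) → k=7
k=0  a_k=9  p_k/q_k = 9/1
k=1  a_k=1  p_k/q_k = 10/1
k=2  a_k=1  p_k/q_k = 19/2
…
k=5  a_k=2  p_k/q_k = 470/49
k=6  a_k=1  p_k/q_k = 681/71
k=7  a_k=1  p_k/q_k = 1151/120
→ (1151, 120).  Check: 1151²=1324801, 92·120²=1324800, difference 1.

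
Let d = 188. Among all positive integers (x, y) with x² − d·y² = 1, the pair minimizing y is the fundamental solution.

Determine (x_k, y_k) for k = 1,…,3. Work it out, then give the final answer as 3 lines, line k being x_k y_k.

4607 336
42448897 3095904
391124132351 28525659120

d=188: √d = [13; 1,2,2,6,2,2,1,26] (ℓ=8, even), read p_7/q_7
step 0: (13, 1)  from 13·(1,0) + (0,1)
step 1: (14, 1)  from 1·(13,1) + (1,0)
…
step 3: (96, 7)  from 2·(41,3) + (14,1)
…
step 5: (1330, 97)  from 2·(617,45) + (96,7)
step 6: (3277, 239)  from 2·(1330,97) + (617,45)
step 7: (4607, 336)  from 1·(3277,239) + (1330,97)
fundamental: x₁=4607, y₁=336  (since 21224449 − 188·112896 = 1)
(x_2, y_2) = (4607·4607 + 188·336·336, 4607·336 + 336·4607) = (42448897, 3095904)
(x_3, y_3) = (4607·42448897 + 188·336·3095904, 4607·3095904 + 336·42448897) = (391124132351, 28525659120)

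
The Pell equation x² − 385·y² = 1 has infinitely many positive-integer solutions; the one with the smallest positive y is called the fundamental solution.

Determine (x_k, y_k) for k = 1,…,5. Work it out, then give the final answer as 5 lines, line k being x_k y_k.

95831 4884
18367161121 936077208
3520286834677271 179410429834812
674705215289547953281 34386161802063660336
129315350969305052987065751 6590520543127714837483620

√385 = [19; 1,1,1,1,1,…,1,1,38, …], period ℓ=16 (even) → k=15
a_0=19:  p_0=19·1+0=19,  q_0=19·0+1=1
a_1=1:  p_1=1·19+1=20,  q_1=1·1+0=1
a_2=1:  p_2=1·20+19=39,  q_2=1·1+1=2
a_3=1:  p_3=1·39+20=59,  q_3=1·2+1=3
a_4=1:  p_4=1·59+39=98,  q_4=1·3+2=5
…
a_8=2:  p_8=2·726+569=2021,  q_8=2·37+29=103
a_9=1:  p_9=1·2021+726=2747,  q_9=1·103+37=140
…
a_12=1:  p_12=1·13009+10262=23271,  q_12=1·663+523=1186
a_13=1:  p_13=1·23271+13009=36280,  q_13=1·1186+663=1849
a_14=1:  p_14=1·36280+23271=59551,  q_14=1·1849+1186=3035
a_15=1:  p_15=1·59551+36280=95831,  q_15=1·3035+1849=4884
fundamental: x₁=95831, y₁=4884  (since 9183580561 − 385·23853456 = 1)
(95831+4884√385)^2 = 18367161121 + 936077208√385
(95831+4884√385)^3 = 3520286834677271 + 179410429834812√385
(95831+4884√385)^4 = 674705215289547953281 + 34386161802063660336√385
(95831+4884√385)^5 = 129315350969305052987065751 + 6590520543127714837483620√385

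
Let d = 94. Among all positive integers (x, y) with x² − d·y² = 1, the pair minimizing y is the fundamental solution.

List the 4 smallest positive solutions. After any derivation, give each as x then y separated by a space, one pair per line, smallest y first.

2143295 221064
9187426914049 947610731760
39382732335491159615 4062018686654877336
168817626601983862467148801 17412208682026983028992480

√94 → a₀=9, period (1,2,3,1,1,…,2,1,18); ℓ=16 even so k=15
step 0: (9, 1)  from 9·(1,0) + (0,1)
…
step 3: (97, 10)  from 3·(29,3) + (10,1)
…
step 5: (223, 23)  from 1·(126,13) + (97,10)
step 6: (1241, 128)  from 5·(223,23) + (126,13)
step 7: (1464, 151)  from 1·(1241,128) + (223,23)
…
step 9: (14417, 1487)  from 1·(12953,1336) + (1464,151)
…
step 11: (99455, 10258)  from 1·(85038,8771) + (14417,1487)
…
step 13: (652934, 67345)  from 3·(184493,19029) + (99455,10258)
step 14: (1490361, 153719)  from 2·(652934,67345) + (184493,19029)
step 15: (2143295, 221064)  from 1·(1490361,153719) + (652934,67345)
→ (2143295, 221064).  Check: 2143295²=4593713457025, 94·221064²=4593713457024, difference 1.
k=2:  x_2 = 2143295·2143295+94·221064·221064 = 9187426914049,  y_2 = 2143295·221064+221064·2143295 = 947610731760
k=3:  x_3 = 2143295·9187426914049+94·221064·947610731760 = 39382732335491159615,  y_3 = 2143295·947610731760+221064·9187426914049 = 4062018686654877336
k=4:  x_4 = 2143295·39382732335491159615+94·221064·4062018686654877336 = 168817626601983862467148801,  y_4 = 2143295·4062018686654877336+221064·39382732335491159615 = 17412208682026983028992480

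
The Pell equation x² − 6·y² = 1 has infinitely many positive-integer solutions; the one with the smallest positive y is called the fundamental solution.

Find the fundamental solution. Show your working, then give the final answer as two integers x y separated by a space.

[2; 2,4] for √6; ℓ=2 ⇒ convergent index 1
k=0  a_k=2  p_k/q_k = 2/1
k=1  a_k=2  p_k/q_k = 5/2
→ (5, 2).  Check: 5²=25, 6·2²=24, difference 1.

5 2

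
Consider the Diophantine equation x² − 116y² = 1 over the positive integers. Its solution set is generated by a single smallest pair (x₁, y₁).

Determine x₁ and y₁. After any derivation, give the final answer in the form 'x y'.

√116 = [10; 1,3,2,1,4,1,2,3,1,20, …], period ℓ=10 (even) → k=9
step 0: (10, 1)  from 10·(1,0) + (0,1)
step 1: (11, 1)  from 1·(10,1) + (1,0)
step 2: (43, 4)  from 3·(11,1) + (10,1)
step 3: (97, 9)  from 2·(43,4) + (11,1)
…
step 5: (657, 61)  from 4·(140,13) + (97,9)
step 6: (797, 74)  from 1·(657,61) + (140,13)
step 7: (2251, 209)  from 2·(797,74) + (657,61)
step 8: (7550, 701)  from 3·(2251,209) + (797,74)
step 9: (9801, 910)  from 1·(7550,701) + (2251,209)
fundamental: x₁=9801, y₁=910  (since 96059601 − 116·828100 = 1)

9801 910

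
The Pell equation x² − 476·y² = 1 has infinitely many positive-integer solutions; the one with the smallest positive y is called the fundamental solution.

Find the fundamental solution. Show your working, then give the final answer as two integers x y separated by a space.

28799 1320

√476 = [21; 1,4,2,10,2,4,1,42, …], period ℓ=8 (even) → k=7
step 0: (21, 1)  from 21·(1,0) + (0,1)
step 1: (22, 1)  from 1·(21,1) + (1,0)
step 2: (109, 5)  from 4·(22,1) + (21,1)
step 3: (240, 11)  from 2·(109,5) + (22,1)
step 4: (2509, 115)  from 10·(240,11) + (109,5)
step 5: (5258, 241)  from 2·(2509,115) + (240,11)
step 6: (23541, 1079)  from 4·(5258,241) + (2509,115)
step 7: (28799, 1320)  from 1·(23541,1079) + (5258,241)
→ (28799, 1320).  Check: 28799²=829382401, 476·1320²=829382400, difference 1.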